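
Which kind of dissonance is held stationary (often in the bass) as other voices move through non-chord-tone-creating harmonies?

Pedal tone.

Approach: none. Departure: none — a single pitch is sustained while the chords change around it, passing through harmonies that do not contain it.
No melodic motion at all; the dissonance is created entirely by the moving harmonies against the stationary note — a pedal tone (pedal point).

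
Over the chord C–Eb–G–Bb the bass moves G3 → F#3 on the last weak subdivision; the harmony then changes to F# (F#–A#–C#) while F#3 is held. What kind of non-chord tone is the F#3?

The harmony at that moment is C minor seventh chord (C, Eb, G, Bb); F#3 is not a chord tone.
It is approached by step down from G3 and then sustained as the same pitch into the next harmony.
Arriving early and becoming a chord tone when the harmony changes — an anticipation.

F#3 is an anticipation.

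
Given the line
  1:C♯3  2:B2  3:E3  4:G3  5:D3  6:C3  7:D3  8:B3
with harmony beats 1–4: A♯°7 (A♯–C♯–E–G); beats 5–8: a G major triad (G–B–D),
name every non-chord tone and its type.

The harmony at that moment is A♯ diminished seventh chord (A♯, C♯, E, G); B2 is not a chord tone.
It is approached by step down from C♯3 and left by leap up to E3.
Step in, leap out — an escape tone.
The harmony at that moment is G major triad (G, B, D); C3 is not a chord tone.
It is approached by step down from D3 and left by step up to D3.
Step away and step back to the same note — a neighbor tone (lower neighbor).

B2 (beat 2) — escape tone; C3 (beat 6) — neighbor tone.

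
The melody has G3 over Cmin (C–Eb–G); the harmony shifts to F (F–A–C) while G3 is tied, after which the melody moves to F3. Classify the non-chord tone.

The harmony at that moment is F major triad (F, A, C); G3 is not a chord tone.
It is held over (the same pitch as the preceding G3) and left by step down to F3.
Held over from the previous chord and resolving down by step — a suspension.

G3 is a suspension.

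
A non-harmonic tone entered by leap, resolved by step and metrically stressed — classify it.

Appoggiatura.

Approach: by leap. Departure: by step. Metric position: strong.
Leap in, step out, in a metrically strong position — an appoggiatura. (It is the mirror image of the escape tone, which steps in and leaps out from a weak position.)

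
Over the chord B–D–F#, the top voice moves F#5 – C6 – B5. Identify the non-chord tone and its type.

C6 is an appoggiatura.

The harmony at that moment is B minor triad (B, D, F#); C6 is not a chord tone.
It is approached by leap up from F#5 and left by step down to B5.
Leap in, step out — an appoggiatura.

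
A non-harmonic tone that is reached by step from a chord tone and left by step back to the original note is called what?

Approach: by step. Departure: by step in the opposite direction, back to the starting pitch.
Stepwise on both sides but reversing to return to the same chord tone — a neighbor tone. (Had it continued onward in the same direction it would be a passing tone instead.)

Neighbor tone.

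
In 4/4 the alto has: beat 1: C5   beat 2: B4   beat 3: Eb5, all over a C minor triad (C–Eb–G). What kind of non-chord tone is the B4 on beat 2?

Escape tone.

The harmony at that moment is C minor triad (C, Eb, G); B4 is not a chord tone.
It is approached by step down from C5 and left by leap up to Eb5.
Step in, leap out, on a weak beat — an escape tone.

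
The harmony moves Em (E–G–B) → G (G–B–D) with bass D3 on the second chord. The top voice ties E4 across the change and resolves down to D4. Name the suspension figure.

At the second chord the bass is D3. The suspended E4 lies a ninth above the bass; after resolving down by step to D4, the interval above the bass becomes an octave.
Suspension figures are named by those two intervals: 9–8.

9–8 suspension.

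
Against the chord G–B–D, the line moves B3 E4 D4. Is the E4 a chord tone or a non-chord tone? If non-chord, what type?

The harmony at that moment is G major triad (G, B, D); E4 is not a chord tone.
It is approached by leap up from B3 and left by step down to D4.
Leap in, step out — an appoggiatura.

Non-chord tone — an appoggiatura.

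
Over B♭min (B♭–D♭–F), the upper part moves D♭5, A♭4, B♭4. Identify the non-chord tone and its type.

The harmony at that moment is B♭ minor triad (B♭, D♭, F); A♭4 is not a chord tone.
It is approached by leap down from D♭5 and left by step up to B♭4.
Leap in, step out — an appoggiatura.

A♭4 is an appoggiatura.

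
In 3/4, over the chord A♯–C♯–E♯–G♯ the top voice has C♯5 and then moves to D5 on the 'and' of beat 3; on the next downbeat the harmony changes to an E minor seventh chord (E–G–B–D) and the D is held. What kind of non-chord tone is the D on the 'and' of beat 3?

The harmony at that moment is A♯ minor seventh chord (A♯, C♯, E♯, G♯); D5 is not a chord tone.
It is approached by step up from C♯5 and then sustained as the same pitch into the next harmony.
Arriving early and becoming a chord tone when the harmony changes — an anticipation.

Anticipation.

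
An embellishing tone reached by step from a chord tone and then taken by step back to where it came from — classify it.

Approach: by step. Departure: by step in the opposite direction, back to the starting pitch.
Stepwise on both sides but reversing to return to the same chord tone — a neighbor tone. (Had it continued onward in the same direction it would be a passing tone instead.)

Neighbor tone.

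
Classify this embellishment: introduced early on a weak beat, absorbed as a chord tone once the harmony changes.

Anticipation.

Approach: ahead of the chord change (typically by step), so it is dissonant against the current harmony. Departure: none — the same pitch is restated or held and is a chord tone of the new harmony.
Dissonant first, consonant once the harmony catches up: the note simply arrives early — an anticipation. (The reverse timing, consonant first and dissonant after the change, would be a suspension or retardation.)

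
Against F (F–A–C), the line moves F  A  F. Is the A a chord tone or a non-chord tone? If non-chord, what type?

Chord tone (the third of F major triad).

F major triad contains F, A, C; A is the third, so it is a chord tone.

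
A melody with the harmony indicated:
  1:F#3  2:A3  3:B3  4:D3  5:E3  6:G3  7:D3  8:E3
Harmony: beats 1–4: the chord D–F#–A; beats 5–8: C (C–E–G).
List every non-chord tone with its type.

B3 (beat 3) — escape tone; D3 (beat 7) — appoggiatura.

The harmony at that moment is D major triad (D, F#, A); B3 is not a chord tone.
It is approached by step up from A3 and left by leap down to D3.
Step in, leap out — an escape tone.
The harmony at that moment is C major triad (C, E, G); D3 is not a chord tone.
It is approached by leap down from G3 and left by step up to E3.
Leap in, step out — an appoggiatura.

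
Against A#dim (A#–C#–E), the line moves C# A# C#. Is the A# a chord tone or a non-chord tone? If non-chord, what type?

Chord tone (the root of A# diminished triad).

A# diminished triad contains A#, C#, E; A# is the root, so it is a chord tone.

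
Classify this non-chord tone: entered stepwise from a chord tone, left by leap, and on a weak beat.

Approach: by step. Departure: by leap. Metric position: weak.
Step in, leap out, from a weak position — an escape tone (échappée). (It is the mirror image of the appoggiatura, which leaps in and steps out on a strong beat.)

Escape tone.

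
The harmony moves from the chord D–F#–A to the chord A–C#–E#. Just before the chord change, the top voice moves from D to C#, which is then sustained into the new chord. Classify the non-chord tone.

C# is an anticipation.

The harmony at that moment is D major triad (D, F#, A); C# is not a chord tone.
It is approached by step down from D and then sustained as the same pitch into the next harmony.
Arriving early and becoming a chord tone when the harmony changes — an anticipation.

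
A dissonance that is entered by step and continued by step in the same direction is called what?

Passing tone.

Approach: by step. Departure: by step, continuing in the same direction.
Stepwise on both sides with no change of direction means the note fills in the space between two different chord tones — a passing tone. (Had it turned back to its starting note it would be a neighbor tone instead.)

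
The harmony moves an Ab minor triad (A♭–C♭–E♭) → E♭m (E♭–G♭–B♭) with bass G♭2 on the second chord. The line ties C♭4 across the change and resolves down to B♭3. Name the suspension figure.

At the second chord the bass is G♭2. The suspended C♭4 lies a fourth above the bass; after resolving down by step to B♭3, the interval above the bass becomes a third.
Suspension figures are named by those two intervals: 4–3.

4–3 suspension.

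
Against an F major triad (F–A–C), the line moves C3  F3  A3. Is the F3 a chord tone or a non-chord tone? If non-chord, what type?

F major triad contains F, A, C; F is the root, so it is a chord tone.

Chord tone (the root of F major triad).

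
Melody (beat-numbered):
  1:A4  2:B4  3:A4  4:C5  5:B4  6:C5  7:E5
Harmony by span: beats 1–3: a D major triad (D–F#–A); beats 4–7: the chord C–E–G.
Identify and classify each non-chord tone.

B4 (beat 2) — neighbor tone; B4 (beat 5) — neighbor tone.

The harmony at that moment is D major triad (D, F#, A); B4 is not a chord tone.
It is approached by step up from A4 and left by step down to A4.
Step away and step back to the same note — a neighbor tone (upper neighbor).
The harmony at that moment is C major triad (C, E, G); B4 is not a chord tone.
It is approached by step down from C5 and left by step up to C5.
Step away and step back to the same note — a neighbor tone (lower neighbor).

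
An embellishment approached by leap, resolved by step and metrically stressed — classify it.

Approach: by leap. Departure: by step. Metric position: strong.
Leap in, step out, in a metrically strong position — an appoggiatura. (It is the mirror image of the escape tone, which steps in and leaps out from a weak position.)

Appoggiatura.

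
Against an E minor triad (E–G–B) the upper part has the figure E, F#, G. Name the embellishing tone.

The harmony at that moment is E minor triad (E, G, B); F# is not a chord tone.
It is approached by step up from E and left by step up to G.
Step in, step out in the same direction — a passing tone.

F# is a passing tone.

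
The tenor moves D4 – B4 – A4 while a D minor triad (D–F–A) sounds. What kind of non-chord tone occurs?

B4 is an appoggiatura.

The harmony at that moment is D minor triad (D, F, A); B4 is not a chord tone.
It is approached by leap up from D4 and left by step down to A4.
Leap in, step out — an appoggiatura.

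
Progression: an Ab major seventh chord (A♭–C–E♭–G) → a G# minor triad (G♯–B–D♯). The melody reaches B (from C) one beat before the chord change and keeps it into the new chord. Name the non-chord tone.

The harmony at that moment is A♭ major seventh chord (A♭, C, E♭, G); B is not a chord tone.
It is approached by step down from C and then sustained as the same pitch into the next harmony.
Arriving early and becoming a chord tone when the harmony changes — an anticipation.

B is an anticipation.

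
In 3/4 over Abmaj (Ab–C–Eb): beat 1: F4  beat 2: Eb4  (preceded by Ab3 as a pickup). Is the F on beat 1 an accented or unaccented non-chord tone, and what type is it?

Accented appoggiatura.

The harmony at that moment is Ab major triad (Ab, C, Eb); F4 is not a chord tone.
It is approached by leap up from Ab3 and left by step down to Eb4.
Leap in, step out — an appoggiatura.
It falls on the downbeat, so it is accented.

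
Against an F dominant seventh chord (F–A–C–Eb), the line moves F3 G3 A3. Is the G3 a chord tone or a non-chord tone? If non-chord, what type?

Non-chord tone — a passing tone.

The harmony at that moment is F dominant seventh chord (F, A, C, Eb); G3 is not a chord tone.
It is approached by step up from F3 and left by step up to A3.
Step in, step out in the same direction — a passing tone.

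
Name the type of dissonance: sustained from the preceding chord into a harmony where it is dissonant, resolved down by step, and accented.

Suspension.

Approach: by preparation — the pitch is first a chord tone, then held (tied or repeated) while the harmony changes under it. Departure: down by step. Metric position: strong.
A prepared dissonance that resolves downward by step — a suspension. (The same figure resolving upward would be a retardation.)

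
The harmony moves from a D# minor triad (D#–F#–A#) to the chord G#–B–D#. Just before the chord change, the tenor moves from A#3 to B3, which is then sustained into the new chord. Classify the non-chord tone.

B3 is an anticipation.

The harmony at that moment is D# minor triad (D#, F#, A#); B3 is not a chord tone.
It is approached by step up from A#3 and then sustained as the same pitch into the next harmony.
Arriving early and becoming a chord tone when the harmony changes — an anticipation.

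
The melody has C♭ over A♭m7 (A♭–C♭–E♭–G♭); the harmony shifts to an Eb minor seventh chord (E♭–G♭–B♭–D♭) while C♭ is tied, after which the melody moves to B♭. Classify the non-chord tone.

C♭ is a suspension.

The harmony at that moment is E♭ minor seventh chord (E♭, G♭, B♭, D♭); C♭ is not a chord tone.
It is held over (the same pitch as the preceding C♭) and left by step down to B♭.
Held over from the previous chord and resolving down by step — a suspension.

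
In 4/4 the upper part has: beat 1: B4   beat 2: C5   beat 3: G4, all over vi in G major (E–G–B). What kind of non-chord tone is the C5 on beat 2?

The harmony at that moment is E minor triad (E, G, B); C5 is not a chord tone.
It is approached by step up from B4 and left by leap down to G4.
Step in, leap out, on a weak beat — an escape tone.

Escape tone.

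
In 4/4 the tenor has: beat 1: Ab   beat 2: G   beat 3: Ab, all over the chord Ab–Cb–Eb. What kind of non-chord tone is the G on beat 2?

Lower neighbor tone.

The harmony at that moment is Ab minor triad (Ab, Cb, Eb); G is not a chord tone.
It is approached by step down from Ab and left by step up to Ab.
Step away and step back to the same note — a neighbor tone (lower neighbor).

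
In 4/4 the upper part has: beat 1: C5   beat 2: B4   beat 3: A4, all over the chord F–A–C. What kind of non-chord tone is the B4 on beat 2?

Passing tone.

The harmony at that moment is F major triad (F, A, C); B4 is not a chord tone.
It is approached by step down from C5 and left by step down to A4.
Step in, step out in the same direction — a passing tone.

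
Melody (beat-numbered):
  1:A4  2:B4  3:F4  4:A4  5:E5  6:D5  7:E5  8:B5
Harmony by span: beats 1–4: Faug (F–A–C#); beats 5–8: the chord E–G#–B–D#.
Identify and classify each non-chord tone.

B4 (beat 2) — escape tone; D5 (beat 6) — neighbor tone.

The harmony at that moment is F augmented triad (F, A, C#); B4 is not a chord tone.
It is approached by step up from A4 and left by leap down to F4.
Step in, leap out — an escape tone.
The harmony at that moment is E major seventh chord (E, G#, B, D#); D5 is not a chord tone.
It is approached by step down from E5 and left by step up to E5.
Step away and step back to the same note — a neighbor tone (lower neighbor).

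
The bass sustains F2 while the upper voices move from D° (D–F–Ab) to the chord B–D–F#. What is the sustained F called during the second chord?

Pedal tone (pedal point).

The harmony at that moment is B minor triad (B, D, F#); F2 is not a chord tone.
It is held over (the same pitch as the preceding F2) and then sustained as the same pitch into the next harmony.
Sustained through a change of harmony — a pedal tone.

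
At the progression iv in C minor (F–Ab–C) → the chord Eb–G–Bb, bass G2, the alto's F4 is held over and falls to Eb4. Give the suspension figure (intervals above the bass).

7–6 suspension.

At the second chord the bass is G2. The suspended F4 lies a seventh above the bass; after resolving down by step to Eb4, the interval above the bass becomes a sixth.
Suspension figures are named by those two intervals: 7–6.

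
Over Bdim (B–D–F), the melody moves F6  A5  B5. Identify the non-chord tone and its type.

The harmony at that moment is B diminished triad (B, D, F); A5 is not a chord tone.
It is approached by leap down from F6 and left by step up to B5.
Leap in, step out — an appoggiatura.

A5 is an appoggiatura.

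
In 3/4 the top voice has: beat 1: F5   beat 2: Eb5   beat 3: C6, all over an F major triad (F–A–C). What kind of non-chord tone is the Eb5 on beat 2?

Escape tone.

The harmony at that moment is F major triad (F, A, C); Eb5 is not a chord tone.
It is approached by step down from F5 and left by leap up to C6.
Step in, leap out, on a weak beat — an escape tone.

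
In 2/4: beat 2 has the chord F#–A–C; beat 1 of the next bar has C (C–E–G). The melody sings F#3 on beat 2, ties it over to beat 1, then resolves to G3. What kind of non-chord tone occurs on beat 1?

The harmony at that moment is C major triad (C, E, G); F#3 is not a chord tone.
It is held over (the same pitch as the preceding F#3) and left by step up to G3.
Held over from the previous chord and resolving up by step — a retardation.

Retardation.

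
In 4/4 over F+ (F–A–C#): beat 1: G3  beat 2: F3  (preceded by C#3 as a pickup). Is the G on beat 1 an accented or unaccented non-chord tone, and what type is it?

Accented appoggiatura.

The harmony at that moment is F augmented triad (F, A, C#); G3 is not a chord tone.
It is approached by leap up from C#3 and left by step down to F3.
Leap in, step out — an appoggiatura.
It falls on the downbeat, so it is accented.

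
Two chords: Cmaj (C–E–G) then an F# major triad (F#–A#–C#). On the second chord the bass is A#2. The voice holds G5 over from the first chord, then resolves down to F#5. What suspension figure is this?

7–6 suspension.

At the second chord the bass is A#2. The suspended G5 lies a seventh above the bass; after resolving down by step to F#5, the interval above the bass becomes a sixth.
Suspension figures are named by those two intervals: 7–6.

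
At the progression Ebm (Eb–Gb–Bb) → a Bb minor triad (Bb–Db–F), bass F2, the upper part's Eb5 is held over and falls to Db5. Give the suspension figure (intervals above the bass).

7–6 suspension.

At the second chord the bass is F2. The suspended Eb5 lies a seventh above the bass; after resolving down by step to Db5, the interval above the bass becomes a sixth.
Suspension figures are named by those two intervals: 7–6.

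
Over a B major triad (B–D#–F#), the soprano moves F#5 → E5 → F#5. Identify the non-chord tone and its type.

E5 is a neighbor tone.

The harmony at that moment is B major triad (B, D#, F#); E5 is not a chord tone.
It is approached by step down from F#5 and left by step up to F#5.
Step away and step back to the same note — a neighbor tone (lower neighbor).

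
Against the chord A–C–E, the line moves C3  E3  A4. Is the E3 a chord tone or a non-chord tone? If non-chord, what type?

Chord tone (the fifth of A minor triad).

A minor triad contains A, C, E; E is the fifth, so it is a chord tone.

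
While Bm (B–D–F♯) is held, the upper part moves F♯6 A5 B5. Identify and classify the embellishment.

A5 is an appoggiatura.

The harmony at that moment is B minor triad (B, D, F♯); A5 is not a chord tone.
It is approached by leap down from F♯6 and left by step up to B5.
Leap in, step out — an appoggiatura.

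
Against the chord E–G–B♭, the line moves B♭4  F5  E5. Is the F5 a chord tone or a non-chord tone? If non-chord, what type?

The harmony at that moment is E diminished triad (E, G, B♭); F5 is not a chord tone.
It is approached by leap up from B♭4 and left by step down to E5.
Leap in, step out — an appoggiatura.

Non-chord tone — an appoggiatura.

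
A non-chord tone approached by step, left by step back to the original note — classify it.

Neighbor tone.

Approach: by step. Departure: by step in the opposite direction, back to the starting pitch.
Stepwise on both sides but reversing to return to the same chord tone — a neighbor tone. (Had it continued onward in the same direction it would be a passing tone instead.)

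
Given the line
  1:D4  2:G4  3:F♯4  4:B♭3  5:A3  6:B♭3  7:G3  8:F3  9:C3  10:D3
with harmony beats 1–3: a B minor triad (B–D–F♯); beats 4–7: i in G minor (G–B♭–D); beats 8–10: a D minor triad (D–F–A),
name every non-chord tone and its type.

G4 (beat 2) — appoggiatura; A3 (beat 5) — neighbor tone; C3 (beat 9) — appoggiatura.

The harmony at that moment is B minor triad (B, D, F♯); G4 is not a chord tone.
It is approached by leap up from D4 and left by step down to F♯4.
Leap in, step out — an appoggiatura.
The harmony at that moment is G minor triad (G, B♭, D); A3 is not a chord tone.
It is approached by step down from B♭3 and left by step up to B♭3.
Step away and step back to the same note — a neighbor tone (lower neighbor).
The harmony at that moment is D minor triad (D, F, A); C3 is not a chord tone.
It is approached by leap down from F3 and left by step up to D3.
Leap in, step out — an appoggiatura.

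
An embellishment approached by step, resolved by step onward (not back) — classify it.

Approach: by step. Departure: by step, continuing in the same direction.
Stepwise on both sides with no change of direction means the note fills in the space between two different chord tones — a passing tone. (Had it turned back to its starting note it would be a neighbor tone instead.)

Passing tone.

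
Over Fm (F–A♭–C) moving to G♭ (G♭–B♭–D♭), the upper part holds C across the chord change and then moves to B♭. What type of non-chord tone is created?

The harmony at that moment is G♭ major triad (G♭, B♭, D♭); C is not a chord tone.
It is held over (the same pitch as the preceding C) and left by step down to B♭.
Held over from the previous chord and resolving down by step — a suspension.

C is a suspension.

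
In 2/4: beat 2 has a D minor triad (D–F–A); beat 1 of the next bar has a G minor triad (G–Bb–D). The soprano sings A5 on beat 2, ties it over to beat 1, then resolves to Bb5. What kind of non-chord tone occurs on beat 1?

Retardation.

The harmony at that moment is G minor triad (G, Bb, D); A5 is not a chord tone.
It is held over (the same pitch as the preceding A5) and left by step up to Bb5.
Held over from the previous chord and resolving up by step — a retardation.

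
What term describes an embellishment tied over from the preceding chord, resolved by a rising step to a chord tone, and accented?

Approach: by preparation — the pitch is first a chord tone, then held (tied or repeated) while the harmony changes under it. Departure: up by step. Metric position: strong.
A prepared dissonance that resolves upward by step — a retardation. (The same figure resolving downward would be a suspension.)

Retardation.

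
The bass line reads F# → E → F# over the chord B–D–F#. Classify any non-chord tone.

The harmony at that moment is B minor triad (B, D, F#); E is not a chord tone.
It is approached by step down from F# and left by step up to F#.
Step away and step back to the same note — a neighbor tone (lower neighbor).

E is a neighbor tone.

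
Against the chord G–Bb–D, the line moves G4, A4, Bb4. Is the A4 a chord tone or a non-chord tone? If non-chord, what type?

Non-chord tone — a passing tone.

The harmony at that moment is G minor triad (G, Bb, D); A4 is not a chord tone.
It is approached by step up from G4 and left by step up to Bb4.
Step in, step out in the same direction — a passing tone.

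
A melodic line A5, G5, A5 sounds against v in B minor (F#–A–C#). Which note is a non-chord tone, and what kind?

The harmony at that moment is F# minor triad (F#, A, C#); G5 is not a chord tone.
It is approached by step down from A5 and left by step up to A5.
Step away and step back to the same note — a neighbor tone (lower neighbor).

G5 is a neighbor tone.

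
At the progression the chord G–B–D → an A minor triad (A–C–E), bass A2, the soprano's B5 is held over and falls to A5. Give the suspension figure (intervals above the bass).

9–8 suspension.

At the second chord the bass is A2. The suspended B5 lies a ninth above the bass; after resolving down by step to A5, the interval above the bass becomes an octave.
Suspension figures are named by those two intervals: 9–8.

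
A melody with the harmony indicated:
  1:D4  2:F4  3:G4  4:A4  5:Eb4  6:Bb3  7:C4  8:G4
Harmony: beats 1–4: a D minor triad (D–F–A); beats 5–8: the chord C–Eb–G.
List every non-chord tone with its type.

G4 (beat 3) — passing tone; Bb3 (beat 6) — appoggiatura.

The harmony at that moment is D minor triad (D, F, A); G4 is not a chord tone.
It is approached by step up from F4 and left by step up to A4.
Step in, step out in the same direction — a passing tone.
The harmony at that moment is C minor triad (C, Eb, G); Bb3 is not a chord tone.
It is approached by leap down from Eb4 and left by step up to C4.
Leap in, step out — an appoggiatura.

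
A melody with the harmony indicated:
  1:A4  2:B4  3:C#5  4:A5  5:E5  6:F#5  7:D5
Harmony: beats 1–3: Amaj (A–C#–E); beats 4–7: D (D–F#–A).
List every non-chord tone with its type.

B4 (beat 2) — passing tone; E5 (beat 5) — appoggiatura.

The harmony at that moment is A major triad (A, C#, E); B4 is not a chord tone.
It is approached by step up from A4 and left by step up to C#5.
Step in, step out in the same direction — a passing tone.
The harmony at that moment is D major triad (D, F#, A); E5 is not a chord tone.
It is approached by leap down from A5 and left by step up to F#5.
Leap in, step out — an appoggiatura.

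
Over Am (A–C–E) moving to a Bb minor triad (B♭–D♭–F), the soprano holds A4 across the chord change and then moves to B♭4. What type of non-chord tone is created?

A4 is a retardation.

The harmony at that moment is B♭ minor triad (B♭, D♭, F); A4 is not a chord tone.
It is held over (the same pitch as the preceding A4) and left by step up to B♭4.
Held over from the previous chord and resolving up by step — a retardation.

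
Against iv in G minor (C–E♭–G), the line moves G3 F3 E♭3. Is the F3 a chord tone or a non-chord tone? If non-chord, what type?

Non-chord tone — a passing tone.

The harmony at that moment is C minor triad (C, E♭, G); F3 is not a chord tone.
It is approached by step down from G3 and left by step down to E♭3.
Step in, step out in the same direction — a passing tone.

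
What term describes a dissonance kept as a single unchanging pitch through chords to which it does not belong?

Approach: none. Departure: none — a single pitch is sustained while the chords change around it, passing through harmonies that do not contain it.
No melodic motion at all; the dissonance is created entirely by the moving harmonies against the stationary note — a pedal tone (pedal point).

Pedal tone.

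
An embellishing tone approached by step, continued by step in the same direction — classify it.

Approach: by step. Departure: by step, continuing in the same direction.
Stepwise on both sides with no change of direction means the note fills in the space between two different chord tones — a passing tone. (Had it turned back to its starting note it would be a neighbor tone instead.)

Passing tone.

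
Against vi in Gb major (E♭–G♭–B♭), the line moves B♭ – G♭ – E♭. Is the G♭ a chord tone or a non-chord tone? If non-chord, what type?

Eb minor triad contains E♭, G♭, B♭; G♭ is the third, so it is a chord tone.

Chord tone (the third of Eb minor triad).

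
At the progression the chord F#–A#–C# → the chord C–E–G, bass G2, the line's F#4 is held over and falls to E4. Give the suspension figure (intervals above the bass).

At the second chord the bass is G2. The suspended F#4 lies a seventh above the bass; after resolving down by step to E4, the interval above the bass becomes a sixth.
Suspension figures are named by those two intervals: 7–6.

7–6 suspension.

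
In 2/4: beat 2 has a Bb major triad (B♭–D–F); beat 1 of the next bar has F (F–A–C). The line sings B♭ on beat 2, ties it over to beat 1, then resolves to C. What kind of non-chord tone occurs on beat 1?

Retardation.

The harmony at that moment is F major triad (F, A, C); B♭ is not a chord tone.
It is held over (the same pitch as the preceding B♭) and left by step up to C.
Held over from the previous chord and resolving up by step — a retardation.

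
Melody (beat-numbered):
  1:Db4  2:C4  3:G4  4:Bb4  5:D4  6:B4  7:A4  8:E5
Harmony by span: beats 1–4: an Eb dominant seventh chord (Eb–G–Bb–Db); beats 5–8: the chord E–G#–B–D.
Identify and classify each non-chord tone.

The harmony at that moment is Eb dominant seventh chord (Eb, G, Bb, Db); C4 is not a chord tone.
It is approached by step down from Db4 and left by leap up to G4.
Step in, leap out — an escape tone.
The harmony at that moment is E dominant seventh chord (E, G#, B, D); A4 is not a chord tone.
It is approached by step down from B4 and left by leap up to E5.
Step in, leap out — an escape tone.

C4 (beat 2) — escape tone; A4 (beat 7) — escape tone.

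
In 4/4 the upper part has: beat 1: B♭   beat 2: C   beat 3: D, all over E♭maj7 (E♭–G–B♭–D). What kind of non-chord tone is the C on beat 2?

Passing tone.

The harmony at that moment is E♭ major seventh chord (E♭, G, B♭, D); C is not a chord tone.
It is approached by step up from B♭ and left by step up to D.
Step in, step out in the same direction — a passing tone.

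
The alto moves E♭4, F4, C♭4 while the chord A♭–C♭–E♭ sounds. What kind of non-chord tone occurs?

The harmony at that moment is A♭ minor triad (A♭, C♭, E♭); F4 is not a chord tone.
It is approached by step up from E♭4 and left by leap down to C♭4.
Step in, leap out — an escape tone.

F4 is an escape tone.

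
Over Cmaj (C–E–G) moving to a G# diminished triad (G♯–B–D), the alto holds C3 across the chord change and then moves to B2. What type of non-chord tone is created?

The harmony at that moment is G♯ diminished triad (G♯, B, D); C3 is not a chord tone.
It is held over (the same pitch as the preceding C3) and left by step down to B2.
Held over from the previous chord and resolving down by step — a suspension.

C3 is a suspension.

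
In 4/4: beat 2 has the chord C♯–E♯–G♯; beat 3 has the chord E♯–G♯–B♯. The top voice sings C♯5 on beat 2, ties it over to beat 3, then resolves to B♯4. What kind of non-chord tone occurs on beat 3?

Suspension.

The harmony at that moment is E♯ minor triad (E♯, G♯, B♯); C♯5 is not a chord tone.
It is held over (the same pitch as the preceding C♯5) and left by step down to B♯4.
Held over from the previous chord and resolving down by step — a suspension.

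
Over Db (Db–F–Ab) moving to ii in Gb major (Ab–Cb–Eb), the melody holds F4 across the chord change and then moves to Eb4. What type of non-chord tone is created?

F4 is a suspension.

The harmony at that moment is Ab minor triad (Ab, Cb, Eb); F4 is not a chord tone.
It is held over (the same pitch as the preceding F4) and left by step down to Eb4.
Held over from the previous chord and resolving down by step — a suspension.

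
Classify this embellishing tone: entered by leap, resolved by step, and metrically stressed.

Appoggiatura.

Approach: by leap. Departure: by step. Metric position: strong.
Leap in, step out, in a metrically strong position — an appoggiatura. (It is the mirror image of the escape tone, which steps in and leaps out from a weak position.)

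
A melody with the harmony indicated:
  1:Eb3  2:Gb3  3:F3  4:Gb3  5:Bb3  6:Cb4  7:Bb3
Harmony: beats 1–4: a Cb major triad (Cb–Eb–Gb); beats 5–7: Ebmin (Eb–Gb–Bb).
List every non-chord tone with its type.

The harmony at that moment is Cb major triad (Cb, Eb, Gb); F3 is not a chord tone.
It is approached by step down from Gb3 and left by step up to Gb3.
Step away and step back to the same note — a neighbor tone (lower neighbor).
The harmony at that moment is Eb minor triad (Eb, Gb, Bb); Cb4 is not a chord tone.
It is approached by step up from Bb3 and left by step down to Bb3.
Step away and step back to the same note — a neighbor tone (upper neighbor).

F3 (beat 3) — neighbor tone; Cb4 (beat 6) — neighbor tone.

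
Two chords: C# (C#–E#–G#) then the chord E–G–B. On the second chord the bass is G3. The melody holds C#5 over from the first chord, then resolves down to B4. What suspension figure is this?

4–3 suspension.

At the second chord the bass is G3. The suspended C#5 lies a fourth above the bass; after resolving down by step to B4, the interval above the bass becomes a third.
Suspension figures are named by those two intervals: 4–3.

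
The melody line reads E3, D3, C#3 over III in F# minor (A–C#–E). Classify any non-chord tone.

D3 is a passing tone.

The harmony at that moment is A major triad (A, C#, E); D3 is not a chord tone.
It is approached by step down from E3 and left by step down to C#3.
Step in, step out in the same direction — a passing tone.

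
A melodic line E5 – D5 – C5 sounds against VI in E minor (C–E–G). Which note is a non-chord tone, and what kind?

D5 is a passing tone.

The harmony at that moment is C major triad (C, E, G); D5 is not a chord tone.
It is approached by step down from E5 and left by step down to C5.
Step in, step out in the same direction — a passing tone.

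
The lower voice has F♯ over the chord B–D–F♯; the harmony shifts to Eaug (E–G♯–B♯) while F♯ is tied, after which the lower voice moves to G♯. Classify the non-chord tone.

The harmony at that moment is E augmented triad (E, G♯, B♯); F♯ is not a chord tone.
It is held over (the same pitch as the preceding F♯) and left by step up to G♯.
Held over from the previous chord and resolving up by step — a retardation.

F♯ is a retardation.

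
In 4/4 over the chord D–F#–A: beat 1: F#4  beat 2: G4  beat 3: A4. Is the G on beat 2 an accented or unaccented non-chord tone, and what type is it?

Unaccented passing tone.

The harmony at that moment is D major triad (D, F#, A); G4 is not a chord tone.
It is approached by step up from F#4 and left by step up to A4.
Step in, step out in the same direction — a passing tone.
It falls on a weak beat, so it is unaccented.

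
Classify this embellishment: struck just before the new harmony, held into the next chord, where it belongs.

Approach: ahead of the chord change (typically by step), so it is dissonant against the current harmony. Departure: none — the same pitch is restated or held and is a chord tone of the new harmony.
Dissonant first, consonant once the harmony catches up: the note simply arrives early — an anticipation. (The reverse timing, consonant first and dissonant after the change, would be a suspension or retardation.)

Anticipation.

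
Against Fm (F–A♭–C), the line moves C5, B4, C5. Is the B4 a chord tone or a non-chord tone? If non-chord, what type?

The harmony at that moment is F minor triad (F, A♭, C); B4 is not a chord tone.
It is approached by step down from C5 and left by step up to C5.
Step away and step back to the same note — a neighbor tone (lower neighbor).

Non-chord tone — a neighbor tone.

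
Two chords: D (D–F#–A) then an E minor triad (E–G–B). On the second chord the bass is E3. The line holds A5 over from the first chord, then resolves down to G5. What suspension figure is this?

At the second chord the bass is E3. The suspended A5 lies a fourth above the bass; after resolving down by step to G5, the interval above the bass becomes a third.
Suspension figures are named by those two intervals: 4–3.

4–3 suspension.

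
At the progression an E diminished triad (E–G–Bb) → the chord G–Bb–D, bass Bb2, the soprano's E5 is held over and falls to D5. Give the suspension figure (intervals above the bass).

At the second chord the bass is Bb2. The suspended E5 lies a fourth above the bass; after resolving down by step to D5, the interval above the bass becomes a third.
Suspension figures are named by those two intervals: 4–3.

4–3 suspension.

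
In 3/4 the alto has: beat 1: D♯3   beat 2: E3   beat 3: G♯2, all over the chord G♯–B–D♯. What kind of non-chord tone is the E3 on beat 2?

The harmony at that moment is G♯ minor triad (G♯, B, D♯); E3 is not a chord tone.
It is approached by step up from D♯3 and left by leap down to G♯2.
Step in, leap out, on a weak beat — an escape tone.

Escape tone.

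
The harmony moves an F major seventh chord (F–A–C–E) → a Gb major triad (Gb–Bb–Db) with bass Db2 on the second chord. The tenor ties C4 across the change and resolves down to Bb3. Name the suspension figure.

At the second chord the bass is Db2. The suspended C4 lies a seventh above the bass; after resolving down by step to Bb3, the interval above the bass becomes a sixth.
Suspension figures are named by those two intervals: 7–6.

7–6 suspension.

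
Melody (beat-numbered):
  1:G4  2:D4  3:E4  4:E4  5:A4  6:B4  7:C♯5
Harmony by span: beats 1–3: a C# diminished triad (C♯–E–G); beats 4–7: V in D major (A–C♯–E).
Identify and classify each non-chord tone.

D4 (beat 2) — appoggiatura; B4 (beat 6) — passing tone.

The harmony at that moment is C♯ diminished triad (C♯, E, G); D4 is not a chord tone.
It is approached by leap down from G4 and left by step up to E4.
Leap in, step out — an appoggiatura.
The harmony at that moment is A major triad (A, C♯, E); B4 is not a chord tone.
It is approached by step up from A4 and left by step up to C♯5.
Step in, step out in the same direction — a passing tone.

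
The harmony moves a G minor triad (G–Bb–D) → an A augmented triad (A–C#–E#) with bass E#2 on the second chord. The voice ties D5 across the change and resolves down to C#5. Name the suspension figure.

7–6 suspension.

At the second chord the bass is E#2. The suspended D5 lies a seventh above the bass; after resolving down by step to C#5, the interval above the bass becomes a sixth.
Suspension figures are named by those two intervals: 7–6.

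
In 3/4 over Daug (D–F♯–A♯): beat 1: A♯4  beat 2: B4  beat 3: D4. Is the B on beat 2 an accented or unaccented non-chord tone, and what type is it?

Unaccented escape tone.

The harmony at that moment is D augmented triad (D, F♯, A♯); B4 is not a chord tone.
It is approached by step up from A♯4 and left by leap down to D4.
Step in, leap out — an escape tone.
It falls on a weak beat, so it is unaccented.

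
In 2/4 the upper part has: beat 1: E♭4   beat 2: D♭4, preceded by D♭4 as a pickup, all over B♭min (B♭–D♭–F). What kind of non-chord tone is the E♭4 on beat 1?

Upper neighbor tone.

The harmony at that moment is B♭ minor triad (B♭, D♭, F); E♭4 is not a chord tone.
It is approached by step up from D♭4 and left by step down to D♭4.
Step away and step back to the same note — a neighbor tone (upper neighbor).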